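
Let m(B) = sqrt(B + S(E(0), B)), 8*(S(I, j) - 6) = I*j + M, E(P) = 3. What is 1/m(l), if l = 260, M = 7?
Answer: 2*sqrt(5830)/2915 ≈ 0.052387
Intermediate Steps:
S(I, j) = 55/8 + I*j/8 (S(I, j) = 6 + (I*j + 7)/8 = 6 + (7 + I*j)/8 = 6 + (7/8 + I*j/8) = 55/8 + I*j/8)
m(B) = sqrt(55/8 + 11*B/8) (m(B) = sqrt(B + (55/8 + (1/8)*3*B)) = sqrt(B + (55/8 + 3*B/8)) = sqrt(55/8 + 11*B/8))
1/m(l) = 1/(sqrt(110 + 22*260)/4) = 1/(sqrt(110 + 5720)/4) = 1/(sqrt(5830)/4) = 2*sqrt(5830)/2915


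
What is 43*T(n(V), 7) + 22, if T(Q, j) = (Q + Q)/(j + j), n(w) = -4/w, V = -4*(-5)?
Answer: 727/35 ≈ 20.771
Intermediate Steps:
V = 20
T(Q, j) = Q/j (T(Q, j) = (2*Q)/((2*j)) = (2*Q)*(1/(2*j)) = Q/j)
43*T(n(V), 7) + 22 = 43*(-4/20/7) + 22 = 43*(-4*1/20*(1/7)) + 22 = 43*(-1/5*1/7) + 22 = 43*(-1/35) + 22 = -43/35 + 22 = 727/35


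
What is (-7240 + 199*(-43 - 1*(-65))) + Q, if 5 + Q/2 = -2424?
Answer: -7720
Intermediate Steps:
Q = -4858 (Q = -10 + 2*(-2424) = -10 - 4848 = -4858)
(-7240 + 199*(-43 - 1*(-65))) + Q = (-7240 + 199*(-43 - 1*(-65))) - 4858 = (-7240 + 199*(-43 + 65)) - 4858 = (-7240 + 199*22) - 4858 = (-7240 + 4378) - 4858 = -2862 - 4858 = -7720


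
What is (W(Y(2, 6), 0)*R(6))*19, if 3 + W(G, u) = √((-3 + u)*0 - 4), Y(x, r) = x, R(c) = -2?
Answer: 114 - 76*I ≈ 114.0 - 76.0*I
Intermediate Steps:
W(G, u) = -3 + 2*I (W(G, u) = -3 + √((-3 + u)*0 - 4) = -3 + √(0 - 4) = -3 + √(-4) = -3 + 2*I)
(W(Y(2, 6), 0)*R(6))*19 = ((-3 + 2*I)*(-2))*19 = (6 - 4*I)*19 = 114 - 76*I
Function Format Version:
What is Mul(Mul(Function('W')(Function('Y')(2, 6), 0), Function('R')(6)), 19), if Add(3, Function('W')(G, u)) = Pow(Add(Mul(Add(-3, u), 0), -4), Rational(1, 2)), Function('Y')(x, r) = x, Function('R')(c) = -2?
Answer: Add(114, Mul(-76, I)) ≈ Add(114.00, Mul(-76.000, I))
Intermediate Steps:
Function('W')(G, u) = Add(-3, Mul(2, I)) (Function('W')(G, u) = Add(-3, Pow(Add(Mul(Add(-3, u), 0), -4), Rational(1, 2))) = Add(-3, Pow(Add(0, -4), Rational(1, 2))) = Add(-3, Pow(-4, Rational(1, 2))) = Add(-3, Mul(2, I)))
Mul(Mul(Function('W')(Function('Y')(2, 6), 0), Function('R')(6)), 19) = Mul(Mul(Add(-3, Mul(2, I)), -2), 19) = Mul(Add(6, Mul(-4, I)), 19) = Add(114, Mul(-76, I))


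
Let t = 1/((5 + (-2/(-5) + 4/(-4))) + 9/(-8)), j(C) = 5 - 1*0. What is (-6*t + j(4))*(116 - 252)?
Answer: -56440/131 ≈ -430.84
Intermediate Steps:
j(C) = 5 (j(C) = 5 + 0 = 5)
t = 40/131 (t = 1/((5 + (-2*(-⅕) + 4*(-¼))) + 9*(-⅛)) = 1/((5 + (⅖ - 1)) - 9/8) = 1/((5 - ⅗) - 9/8) = 1/(22/5 - 9/8) = 1/(131/40) = 40/131 ≈ 0.30534)
(-6*t + j(4))*(116 - 252) = (-6*40/131 + 5)*(116 - 252) = (-240/131 + 5)*(-136) = (415/131)*(-136) = -56440/131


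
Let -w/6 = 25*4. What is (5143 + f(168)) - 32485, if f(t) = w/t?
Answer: -191419/7 ≈ -27346.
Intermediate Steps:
w = -600 (w = -150*4 = -6*100 = -600)
f(t) = -600/t
(5143 + f(168)) - 32485 = (5143 - 600/168) - 32485 = (5143 - 600*1/168) - 32485 = (5143 - 25/7) - 32485 = 35976/7 - 32485 = -191419/7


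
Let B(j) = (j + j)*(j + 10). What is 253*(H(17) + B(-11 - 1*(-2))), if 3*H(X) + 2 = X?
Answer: -3289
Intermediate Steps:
B(j) = 2*j*(10 + j) (B(j) = (2*j)*(10 + j) = 2*j*(10 + j))
H(X) = -⅔ + X/3
253*(H(17) + B(-11 - 1*(-2))) = 253*((-⅔ + (⅓)*17) + 2*(-11 - 1*(-2))*(10 + (-11 - 1*(-2)))) = 253*((-⅔ + 17/3) + 2*(-11 + 2)*(10 + (-11 + 2))) = 253*(5 + 2*(-9)*(10 - 9)) = 253*(5 + 2*(-9)*1) = 253*(5 - 18) = 253*(-13) = -3289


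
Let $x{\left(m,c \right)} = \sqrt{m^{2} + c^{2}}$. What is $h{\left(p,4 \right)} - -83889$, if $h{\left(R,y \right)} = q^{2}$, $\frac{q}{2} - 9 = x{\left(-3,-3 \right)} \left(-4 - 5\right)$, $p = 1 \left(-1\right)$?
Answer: $90045 - 1944 \sqrt{2} \approx 87296.0$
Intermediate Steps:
$p = -1$
$x{\left(m,c \right)} = \sqrt{c^{2} + m^{2}}$
$q = 18 - 54 \sqrt{2}$ ($q = 18 + 2 \sqrt{\left(-3\right)^{2} + \left(-3\right)^{2}} \left(-4 - 5\right) = 18 + 2 \sqrt{9 + 9} \left(-9\right) = 18 + 2 \sqrt{18} \left(-9\right) = 18 + 2 \cdot 3 \sqrt{2} \left(-9\right) = 18 + 2 \left(- 27 \sqrt{2}\right) = 18 - 54 \sqrt{2} \approx -58.368$)
$h{\left(R,y \right)} = \left(18 - 54 \sqrt{2}\right)^{2}$
$h{\left(p,4 \right)} - -83889 = \left(6156 - 1944 \sqrt{2}\right) - -83889 = \left(6156 - 1944 \sqrt{2}\right) + 83889 = 90045 - 1944 \sqrt{2}$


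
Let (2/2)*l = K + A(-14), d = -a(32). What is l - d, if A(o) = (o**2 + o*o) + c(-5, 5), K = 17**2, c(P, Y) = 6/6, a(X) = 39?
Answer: 721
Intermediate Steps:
c(P, Y) = 1 (c(P, Y) = 6*(1/6) = 1)
K = 289
A(o) = 1 + 2*o**2 (A(o) = (o**2 + o*o) + 1 = (o**2 + o**2) + 1 = 2*o**2 + 1 = 1 + 2*o**2)
d = -39 (d = -1*39 = -39)
l = 682 (l = 289 + (1 + 2*(-14)**2) = 289 + (1 + 2*196) = 289 + (1 + 392) = 289 + 393 = 682)
l - d = 682 - 1*(-39) = 682 + 39 = 721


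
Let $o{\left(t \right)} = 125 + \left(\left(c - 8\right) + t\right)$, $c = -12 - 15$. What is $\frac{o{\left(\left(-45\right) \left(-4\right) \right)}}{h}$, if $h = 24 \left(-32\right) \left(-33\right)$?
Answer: $\frac{15}{1408} \approx 0.010653$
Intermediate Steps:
$c = -27$
$h = 25344$ ($h = \left(-768\right) \left(-33\right) = 25344$)
$o{\left(t \right)} = 90 + t$ ($o{\left(t \right)} = 125 + \left(\left(-27 - 8\right) + t\right) = 125 + \left(-35 + t\right) = 90 + t$)
$\frac{o{\left(\left(-45\right) \left(-4\right) \right)}}{h} = \frac{90 - -180}{25344} = \left(90 + 180\right) \frac{1}{25344} = 270 \cdot \frac{1}{25344} = \frac{15}{1408}$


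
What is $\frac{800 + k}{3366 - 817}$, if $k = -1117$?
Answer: $- \frac{317}{2549} \approx -0.12436$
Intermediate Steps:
$\frac{800 + k}{3366 - 817} = \frac{800 - 1117}{3366 - 817} = - \frac{317}{2549}$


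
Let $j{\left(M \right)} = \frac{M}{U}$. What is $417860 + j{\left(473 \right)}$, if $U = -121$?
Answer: $\frac{4596417}{11} \approx 4.1786 \cdot 10^{5}$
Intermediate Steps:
$j{\left(M \right)} = - \frac{M}{121}$ ($j{\left(M \right)} = \frac{M}{-121} = M \left(- \frac{1}{121}\right) = - \frac{M}{121}$)
$417860 + j{\left(473 \right)} = 417860 - \frac{43}{11} = \frac{4596417}{11}$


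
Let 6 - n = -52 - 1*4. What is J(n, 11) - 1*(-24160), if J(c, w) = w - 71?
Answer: 24100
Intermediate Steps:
n = 62 (n = 6 - (-52 - 1*4) = 6 - (-52 - 4) = 6 - 1*(-56) = 6 + 56 = 62)
J(c, w) = -71 + w
J(n, 11) - 1*(-24160) = (-71 + 11) - 1*(-24160) = -60 + 24160 = 24100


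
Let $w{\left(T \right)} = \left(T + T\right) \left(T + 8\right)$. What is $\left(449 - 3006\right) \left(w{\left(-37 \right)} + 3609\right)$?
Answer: $-14715535$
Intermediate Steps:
$w{\left(T \right)} = 2 T \left(8 + T\right)$
$\left(449 - 3006\right) \left(w{\left(-37 \right)} + 3609\right) = \left(449 - 3006\right) \left(2 \left(-37\right) \left(8 - 37\right) + 3609\right) = - 2557 \left(2 \left(-37\right) \left(-29\right) + 3609\right) = - 2557 \left(2146 + 3609\right) = \left(-2557\right) 5755 = -14715535$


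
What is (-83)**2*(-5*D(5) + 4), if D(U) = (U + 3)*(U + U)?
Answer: -2728044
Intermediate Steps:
D(U) = 2*U*(3 + U) (D(U) = (3 + U)*(2*U) = 2*U*(3 + U))
(-83)**2*(-5*D(5) + 4) = (-83)**2*(-10*5*(3 + 5) + 4) = 6889*(-10*5*8 + 4) = 6889*(-5*80 + 4) = 6889*(-400 + 4) = 6889*(-396) = -2728044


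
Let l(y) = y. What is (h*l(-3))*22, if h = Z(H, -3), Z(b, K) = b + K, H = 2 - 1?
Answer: 132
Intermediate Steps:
H = 1
Z(b, K) = K + b
h = -2 (h = -3 + 1 = -2)
(h*l(-3))*22 = -2*(-3)*22 = 6*22 = 132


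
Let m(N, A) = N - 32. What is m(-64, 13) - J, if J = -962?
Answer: 866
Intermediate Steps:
m(N, A) = -32 + N
m(-64, 13) - J = (-32 - 64) - 1*(-962) = -96 + 962 = 866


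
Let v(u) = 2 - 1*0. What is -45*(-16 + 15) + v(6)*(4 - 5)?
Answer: 43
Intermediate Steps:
v(u) = 2 (v(u) = 2 + 0 = 2)
-45*(-16 + 15) + v(6)*(4 - 5) = -45*(-16 + 15) + 2*(4 - 5) = -45*(-1) + 2*(-1) = 45 - 2 = 43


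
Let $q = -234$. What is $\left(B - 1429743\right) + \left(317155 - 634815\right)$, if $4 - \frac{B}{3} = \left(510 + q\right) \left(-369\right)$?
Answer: $-1441859$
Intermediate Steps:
$B = 305544$ ($B = 12 - 3 \left(510 - 234\right) \left(-369\right) = 12 - 3 \cdot 276 \left(-369\right) = 12 - -305532 = 12 + 305532 = 305544$)
$\left(B - 1429743\right) + \left(317155 - 634815\right) = \left(305544 - 1429743\right) + \left(317155 - 634815\right) = -1124199 + \left(317155 - 634815\right) = -1124199 - 317660 = -1441859$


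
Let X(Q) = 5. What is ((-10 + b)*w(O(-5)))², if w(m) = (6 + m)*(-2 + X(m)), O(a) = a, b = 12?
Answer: 36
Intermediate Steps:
w(m) = 18 + 3*m (w(m) = (6 + m)*(-2 + 5) = (6 + m)*3 = 18 + 3*m)
((-10 + b)*w(O(-5)))² = ((-10 + 12)*(18 + 3*(-5)))² = (2*(18 - 15))² = (2*3)² = 6² = 36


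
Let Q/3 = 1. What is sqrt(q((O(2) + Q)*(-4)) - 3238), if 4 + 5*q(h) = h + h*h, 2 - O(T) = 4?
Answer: 3*I*sqrt(8990)/5 ≈ 56.889*I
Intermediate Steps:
Q = 3 (Q = 3*1 = 3)
O(T) = -2 (O(T) = 2 - 1*4 = 2 - 4 = -2)
q(h) = -4/5 + h/5 + h**2/5 (q(h) = -4/5 + (h + h*h)/5 = -4/5 + (h + h**2)/5 = -4/5 + (h/5 + h**2/5) = -4/5 + h/5 + h**2/5)
sqrt(q((O(2) + Q)*(-4)) - 3238) = sqrt((-4/5 + ((-2 + 3)*(-4))/5 + ((-2 + 3)*(-4))**2/5) - 3238) = sqrt((-4/5 + (1*(-4))/5 + (1*(-4))**2/5) - 3238) = sqrt((-4/5 + (1/5)*(-4) + (1/5)*(-4)**2) - 3238) = sqrt((-4/5 - 4/5 + (1/5)*16) - 3238) = sqrt((-4/5 - 4/5 + 16/5) - 3238) = sqrt(8/5 - 3238) = sqrt(-16182/5) = 3*I*sqrt(8990)/5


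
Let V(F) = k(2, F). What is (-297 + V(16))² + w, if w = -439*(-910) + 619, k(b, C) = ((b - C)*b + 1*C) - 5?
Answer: 498705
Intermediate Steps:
k(b, C) = -5 + C + b*(b - C) (k(b, C) = (b*(b - C) + C) - 5 = (C + b*(b - C)) - 5 = -5 + C + b*(b - C))
V(F) = -1 - F (V(F) = -5 + F + 2² - 1*F*2 = -5 + F + 4 - 2*F = -1 - F)
w = 400109 (w = 399490 + 619 = 400109)
(-297 + V(16))² + w = (-297 + (-1 - 1*16))² + 400109 = (-297 + (-1 - 16))² + 400109 = (-297 - 17)² + 400109 = (-314)² + 400109 = 98596 + 400109 = 498705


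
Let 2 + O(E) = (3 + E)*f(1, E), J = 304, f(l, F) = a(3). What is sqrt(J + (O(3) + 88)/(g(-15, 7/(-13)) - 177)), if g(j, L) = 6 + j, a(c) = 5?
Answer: sqrt(2623902)/93 ≈ 17.418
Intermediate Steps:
f(l, F) = 5
O(E) = 13 + 5*E (O(E) = -2 + (3 + E)*5 = -2 + (15 + 5*E) = 13 + 5*E)
sqrt(J + (O(3) + 88)/(g(-15, 7/(-13)) - 177)) = sqrt(304 + ((13 + 5*3) + 88)/((6 - 15) - 177)) = sqrt(304 + ((13 + 15) + 88)/(-9 - 177)) = sqrt(304 + (28 + 88)/(-186)) = sqrt(304 + 116*(-1/186)) = sqrt(304 - 58/93) = sqrt(28214/93) = sqrt(2623902)/93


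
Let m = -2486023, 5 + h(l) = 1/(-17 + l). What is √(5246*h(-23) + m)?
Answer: I*√251238415/10 ≈ 1585.1*I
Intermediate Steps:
h(l) = -5 + 1/(-17 + l)
√(5246*h(-23) + m) = √(5246*((86 - 5*(-23))/(-17 - 23)) - 2486023) = √(5246*((86 + 115)/(-40)) - 2486023) = √(5246*(-1/40*201) - 2486023) = √(5246*(-201/40) - 2486023) = √(-527223/20 - 2486023) = √(-50247683/20) = I*√251238415/10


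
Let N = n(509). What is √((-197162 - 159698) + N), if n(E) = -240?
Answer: 10*I*√3571 ≈ 597.58*I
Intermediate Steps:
N = -240
√((-197162 - 159698) + N) = √((-197162 - 159698) - 240) = √(-356860 - 240) = √(-357100) = 10*I*√3571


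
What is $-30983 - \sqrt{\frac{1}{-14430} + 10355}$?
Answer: $-30983 - \frac{\sqrt{2156168825070}}{14430} \approx -31085.0$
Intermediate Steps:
$-30983 - \sqrt{\frac{1}{-14430} + 10355} = -30983 - \sqrt{- \frac{1}{14430} + 10355} = -30983 - \sqrt{\frac{149422649}{14430}} = -30983 - \frac{\sqrt{2156168825070}}{14430}$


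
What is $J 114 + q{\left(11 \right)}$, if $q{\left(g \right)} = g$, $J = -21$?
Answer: $-2383$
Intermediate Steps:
$J 114 + q{\left(11 \right)} = \left(-21\right) 114 + 11 = -2394 + 11 = -2383$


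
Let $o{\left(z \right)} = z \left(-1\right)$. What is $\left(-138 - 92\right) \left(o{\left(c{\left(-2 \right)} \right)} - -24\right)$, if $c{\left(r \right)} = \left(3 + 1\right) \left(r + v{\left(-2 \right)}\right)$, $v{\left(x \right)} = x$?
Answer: $-9200$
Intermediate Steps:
$c{\left(r \right)} = -8 + 4 r$ ($c{\left(r \right)} = \left(3 + 1\right) \left(r - 2\right) = 4 \left(-2 + r\right) = -8 + 4 r$)
$o{\left(z \right)} = - z$
$\left(-138 - 92\right) \left(o{\left(c{\left(-2 \right)} \right)} - -24\right) = \left(-138 - 92\right) \left(- (-8 + 4 \left(-2\right)) - -24\right) = - 230 \left(- (-8 - 8) + 24\right) = - 230 \left(\left(-1\right) \left(-16\right) + 24\right) = - 230 \left(16 + 24\right) = \left(-230\right) 40 = -9200$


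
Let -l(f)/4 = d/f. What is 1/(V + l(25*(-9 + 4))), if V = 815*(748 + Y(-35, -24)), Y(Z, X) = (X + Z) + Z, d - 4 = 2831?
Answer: 25/13327518 ≈ 1.8758e-6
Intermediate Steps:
d = 2835 (d = 4 + 2831 = 2835)
l(f) = -11340/f
Y(Z, X) = X + 2*Z
V = 533010 (V = 815*(748 + (-24 + 2*(-35))) = 815*(748 + (-24 - 70)) = 815*(748 - 94) = 815*654 = 533010)
1/(V + l(25*(-9 + 4))) = 1/(533010 - 11340*1/(25*(-9 + 4))) = 1/(533010 - 11340/(25*(-5))) = 1/(533010 - 11340/(-125)) = 1/(533010 - 11340*(-1/125)) = 1/(533010 + 2268/25) = 1/(13327518/25) = 25/13327518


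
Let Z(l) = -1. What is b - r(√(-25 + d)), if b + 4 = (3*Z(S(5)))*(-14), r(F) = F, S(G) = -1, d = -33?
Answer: 38 - I*√58 ≈ 38.0 - 7.6158*I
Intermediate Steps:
b = 38 (b = -4 + (3*(-1))*(-14) = -4 - 3*(-14) = -4 + 42 = 38)
b - r(√(-25 + d)) = 38 - √(-25 - 33) = 38 - √(-58) = 38 - I*√58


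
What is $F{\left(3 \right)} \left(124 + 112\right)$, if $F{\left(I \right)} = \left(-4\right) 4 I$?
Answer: $-11328$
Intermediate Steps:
$F{\left(I \right)} = - 16 I$
$F{\left(3 \right)} \left(124 + 112\right) = \left(-16\right) 3 \left(124 + 112\right) = \left(-48\right) 236 = -11328$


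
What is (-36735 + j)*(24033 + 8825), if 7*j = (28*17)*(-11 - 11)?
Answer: -1256194198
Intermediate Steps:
j = -1496 (j = ((28*17)*(-11 - 11))/7 = (476*(-22))/7 = (⅐)*(-10472) = -1496)
(-36735 + j)*(24033 + 8825) = (-36735 - 1496)*(24033 + 8825) = -38231*32858 = -1256194198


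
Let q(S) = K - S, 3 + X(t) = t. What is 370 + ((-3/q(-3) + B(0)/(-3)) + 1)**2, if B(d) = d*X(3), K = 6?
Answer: 3334/9 ≈ 370.44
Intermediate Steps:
X(t) = -3 + t
B(d) = 0 (B(d) = d*(-3 + 3) = d*0 = 0)
q(S) = 6 - S
370 + ((-3/q(-3) + B(0)/(-3)) + 1)**2 = 370 + ((-3/(6 - 1*(-3)) + 0/(-3)) + 1)**2 = 370 + ((-3/(6 + 3) + 0*(-1/3)) + 1)**2 = 370 + ((-3/9 + 0) + 1)**2 = 370 + ((-3*1/9 + 0) + 1)**2 = 370 + ((-1/3 + 0) + 1)**2 = 370 + (-1/3 + 1)**2 = 370 + (2/3)**2 = 370 + 4/9 = 3334/9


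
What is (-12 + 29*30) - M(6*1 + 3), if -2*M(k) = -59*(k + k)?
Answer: 327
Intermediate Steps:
M(k) = 59*k (M(k) = -(-59)*(k + k)/2 = -(-59)*2*k/2 = -(-59)*k = 59*k)
(-12 + 29*30) - M(6*1 + 3) = (-12 + 29*30) - 59*(6*1 + 3) = (-12 + 870) - 59*(6 + 3) = 858 - 59*9 = 858 - 1*531 = 858 - 531 = 327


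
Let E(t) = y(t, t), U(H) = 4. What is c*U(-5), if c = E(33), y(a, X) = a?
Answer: 132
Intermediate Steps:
E(t) = t
c = 33
c*U(-5) = 33*4 = 132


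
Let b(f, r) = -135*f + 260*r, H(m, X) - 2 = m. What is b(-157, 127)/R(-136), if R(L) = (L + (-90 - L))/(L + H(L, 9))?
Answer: 162645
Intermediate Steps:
H(m, X) = 2 + m
R(L) = -90/(2 + 2*L) (R(L) = (L + (-90 - L))/(L + (2 + L)) = -90/(2 + 2*L))
b(-157, 127)/R(-136) = (-135*(-157) + 260*127)/((-45/(1 - 136))) = (21195 + 33020)/((-45/(-135))) = 54215/((-45*(-1/135))) = 54215/(⅓) = 54215*3 = 162645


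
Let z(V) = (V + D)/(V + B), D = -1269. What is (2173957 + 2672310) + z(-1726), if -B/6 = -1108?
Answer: 23853323179/4922 ≈ 4.8463e+6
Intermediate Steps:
B = 6648 (B = -6*(-1108) = 6648)
z(V) = (-1269 + V)/(6648 + V) (z(V) = (V - 1269)/(V + 6648) = (-1269 + V)/(6648 + V))
(2173957 + 2672310) + z(-1726) = (2173957 + 2672310) + (-1269 - 1726)/(6648 - 1726) = 4846267 - 2995/4922 = 23853323179/4922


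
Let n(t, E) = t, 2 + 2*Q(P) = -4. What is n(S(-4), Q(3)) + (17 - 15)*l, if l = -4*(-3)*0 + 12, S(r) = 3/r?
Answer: 93/4 ≈ 23.250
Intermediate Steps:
Q(P) = -3 (Q(P) = -1 + (½)*(-4) = -1 - 2 = -3)
l = 12 (l = 12*0 + 12 = 0 + 12 = 12)
n(S(-4), Q(3)) + (17 - 15)*l = 3/(-4) + (17 - 15)*12 = 3*(-¼) + 2*12 = -¾ + 24 = 93/4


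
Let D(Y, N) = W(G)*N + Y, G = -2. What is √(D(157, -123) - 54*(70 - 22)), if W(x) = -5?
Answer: 2*I*√455 ≈ 42.661*I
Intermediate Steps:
D(Y, N) = Y - 5*N (D(Y, N) = -5*N + Y = Y - 5*N)
√(D(157, -123) - 54*(70 - 22)) = √((157 - 5*(-123)) - 54*(70 - 22)) = √((157 + 615) - 54*48) = √(772 - 2592) = √(-1820) = 2*I*√455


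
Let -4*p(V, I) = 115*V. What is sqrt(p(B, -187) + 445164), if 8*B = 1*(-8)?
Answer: sqrt(1780771)/2 ≈ 667.23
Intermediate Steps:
B = -1 (B = (1*(-8))/8 = (1/8)*(-8) = -1)
p(V, I) = -115*V/4
sqrt(p(B, -187) + 445164) = sqrt(-115/4*(-1) + 445164) = sqrt(115/4 + 445164) = sqrt(1780771/4) = sqrt(1780771)/2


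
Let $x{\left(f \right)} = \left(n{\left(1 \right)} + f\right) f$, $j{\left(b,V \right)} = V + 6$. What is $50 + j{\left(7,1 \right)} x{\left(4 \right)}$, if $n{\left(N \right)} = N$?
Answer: $190$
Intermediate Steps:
$j{\left(b,V \right)} = 6 + V$
$x{\left(f \right)} = f \left(1 + f\right)$ ($x{\left(f \right)} = \left(1 + f\right) f = f \left(1 + f\right)$)
$50 + j{\left(7,1 \right)} x{\left(4 \right)} = 50 + \left(6 + 1\right) 4 \left(1 + 4\right) = 50 + 7 \cdot 4 \cdot 5 = 50 + 7 \cdot 20 = 50 + 140 = 190$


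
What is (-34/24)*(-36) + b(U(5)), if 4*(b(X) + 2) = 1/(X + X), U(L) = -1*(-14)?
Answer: 5489/112 ≈ 49.009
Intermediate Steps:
U(L) = 14
b(X) = -2 + 1/(8*X) (b(X) = -2 + 1/(4*(X + X)) = -2 + 1/(4*((2*X))) = -2 + (1/(2*X))/4 = -2 + 1/(8*X))
(-34/24)*(-36) + b(U(5)) = (-34/24)*(-36) + (-2 + (⅛)/14) = ((1/24)*(-34))*(-36) + (-2 + (⅛)*(1/14)) = -17/12*(-36) + (-2 + 1/112) = 51 - 223/112 = 5489/112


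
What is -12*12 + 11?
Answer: -133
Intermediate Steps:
-12*12 + 11 = -144 + 11 = -133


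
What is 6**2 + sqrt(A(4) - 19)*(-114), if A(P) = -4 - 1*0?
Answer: 36 - 114*I*sqrt(23) ≈ 36.0 - 546.72*I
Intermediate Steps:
A(P) = -4 (A(P) = -4 + 0 = -4)
6**2 + sqrt(A(4) - 19)*(-114) = 6**2 + sqrt(-4 - 19)*(-114) = 36 + sqrt(-23)*(-114) = 36 + (I*sqrt(23))*(-114) = 36 - 114*I*sqrt(23)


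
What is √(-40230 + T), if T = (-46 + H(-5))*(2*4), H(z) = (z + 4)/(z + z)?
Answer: 9*I*√12530/5 ≈ 201.49*I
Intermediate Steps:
H(z) = (4 + z)/(2*z) (H(z) = (4 + z)/((2*z)) = (4 + z)*(1/(2*z)) = (4 + z)/(2*z))
T = -1836/5 (T = (-46 + (½)*(4 - 5)/(-5))*(2*4) = (-46 + (½)*(-⅕)*(-1))*8 = (-46 + ⅒)*8 = -459/10*8 = -1836/5 ≈ -367.20)
√(-40230 + T) = √(-40230 - 1836/5) = √(-202986/5) = 9*I*√12530/5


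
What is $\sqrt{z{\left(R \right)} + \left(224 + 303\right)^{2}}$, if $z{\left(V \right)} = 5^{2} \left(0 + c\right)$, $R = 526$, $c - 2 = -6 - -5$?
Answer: $\sqrt{277754} \approx 527.02$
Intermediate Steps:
$c = 1$ ($c = 2 - 1 = 1$)
$z{\left(V \right)} = 25$ ($z{\left(V \right)} = 5^{2} \left(0 + 1\right) = 25 \cdot 1 = 25$)
$\sqrt{z{\left(R \right)} + \left(224 + 303\right)^{2}} = \sqrt{25 + \left(224 + 303\right)^{2}} = \sqrt{25 + 527^{2}} = \sqrt{25 + 277729} = \sqrt{277754}$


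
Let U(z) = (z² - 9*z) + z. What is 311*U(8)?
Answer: 0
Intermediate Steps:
U(z) = z² - 8*z
311*U(8) = 311*(8*(-8 + 8)) = 311*(8*0) = 311*0 = 0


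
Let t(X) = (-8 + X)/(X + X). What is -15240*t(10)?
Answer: -1524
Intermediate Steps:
t(X) = (-8 + X)/(2*X) (t(X) = (-8 + X)/((2*X)) = (-8 + X)*(1/(2*X)) = (-8 + X)/(2*X))
-15240*t(10) = -7620*(-8 + 10)/10 = -7620*2/10 = -15240*⅒ = -1524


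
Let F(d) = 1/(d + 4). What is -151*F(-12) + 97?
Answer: 927/8 ≈ 115.88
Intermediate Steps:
F(d) = 1/(4 + d)
-151*F(-12) + 97 = -151/(4 - 12) + 97 = -151/(-8) + 97 = -151*(-⅛) + 97 = 151/8 + 97 = 927/8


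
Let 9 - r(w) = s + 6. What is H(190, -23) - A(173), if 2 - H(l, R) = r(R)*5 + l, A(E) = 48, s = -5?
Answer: -276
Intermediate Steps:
r(w) = 8 (r(w) = 9 - (-5 + 6) = 9 - 1*1 = 9 - 1 = 8)
H(l, R) = -38 - l (H(l, R) = 2 - (8*5 + l) = 2 - (40 + l) = 2 + (-40 - l) = -38 - l)
H(190, -23) - A(173) = (-38 - 1*190) - 1*48 = (-38 - 190) - 48 = -228 - 48 = -276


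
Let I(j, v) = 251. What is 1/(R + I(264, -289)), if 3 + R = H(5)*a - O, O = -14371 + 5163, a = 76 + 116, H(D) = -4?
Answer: 1/8688 ≈ 0.00011510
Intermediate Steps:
a = 192
O = -9208
R = 8437 (R = -3 + (-4*192 - 1*(-9208)) = -3 + (-768 + 9208) = -3 + 8440 = 8437)
1/(R + I(264, -289)) = 1/(8437 + 251) = 1/8688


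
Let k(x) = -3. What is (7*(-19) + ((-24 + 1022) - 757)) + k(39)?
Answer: 105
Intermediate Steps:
(7*(-19) + ((-24 + 1022) - 757)) + k(39) = (7*(-19) + ((-24 + 1022) - 757)) - 3 = (-133 + (998 - 757)) - 3 = (-133 + 241) - 3 = 108 - 3 = 105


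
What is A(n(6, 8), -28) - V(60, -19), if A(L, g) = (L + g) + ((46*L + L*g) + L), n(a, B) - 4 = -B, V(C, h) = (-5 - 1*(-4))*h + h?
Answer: -108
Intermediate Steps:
V(C, h) = 0 (V(C, h) = (-5 + 4)*h + h = -h + h = 0)
n(a, B) = 4 - B
A(L, g) = g + 48*L + L*g (A(L, g) = (L + g) + (47*L + L*g) = g + 48*L + L*g)
A(n(6, 8), -28) - V(60, -19) = (-28 + 48*(4 - 1*8) + (4 - 1*8)*(-28)) - 1*0 = (-28 + 48*(4 - 8) + (4 - 8)*(-28)) + 0 = (-28 + 48*(-4) - 4*(-28)) + 0 = (-28 - 192 + 112) + 0 = -108 + 0 = -108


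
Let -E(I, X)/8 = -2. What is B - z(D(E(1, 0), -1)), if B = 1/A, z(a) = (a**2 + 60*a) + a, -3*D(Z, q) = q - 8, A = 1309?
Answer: -251327/1309 ≈ -192.00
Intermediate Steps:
E(I, X) = 16 (E(I, X) = -8*(-2) = 16)
D(Z, q) = 8/3 - q/3 (D(Z, q) = -(q - 8)/3 = -(-8 + q)/3 = 8/3 - q/3)
z(a) = a**2 + 61*a
B = 1/1309 ≈ 0.00076394
B - z(D(E(1, 0), -1)) = 1/1309 - (8/3 - 1/3*(-1))*(61 + (8/3 - 1/3*(-1))) = 1/1309 - (8/3 + 1/3)*(61 + (8/3 + 1/3)) = 1/1309 - 3*(61 + 3) = 1/1309 - 3*64 = 1/1309 - 1*192 = 1/1309 - 192 = -251327/1309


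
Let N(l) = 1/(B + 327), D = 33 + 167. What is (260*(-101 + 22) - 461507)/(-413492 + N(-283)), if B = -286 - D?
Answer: 76645473/65745229 ≈ 1.1658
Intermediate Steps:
D = 200
B = -486 (B = -286 - 1*200 = -286 - 200 = -486)
N(l) = -1/159 (N(l) = 1/(-486 + 327) = 1/(-159) = -1/159)
(260*(-101 + 22) - 461507)/(-413492 + N(-283)) = (260*(-101 + 22) - 461507)/(-413492 - 1/159) = (260*(-79) - 461507)/(-65745229/159) = (-20540 - 461507)*(-159/65745229) = -482047*(-159/65745229) = 76645473/65745229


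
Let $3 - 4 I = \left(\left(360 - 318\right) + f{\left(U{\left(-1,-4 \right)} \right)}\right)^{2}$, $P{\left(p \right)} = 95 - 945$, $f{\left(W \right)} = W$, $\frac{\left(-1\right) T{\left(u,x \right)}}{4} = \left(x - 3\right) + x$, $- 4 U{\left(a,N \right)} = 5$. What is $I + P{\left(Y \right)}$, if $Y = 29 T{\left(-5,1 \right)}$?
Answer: $- \frac{80921}{64} \approx -1264.4$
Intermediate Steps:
$U{\left(a,N \right)} = - \frac{5}{4}$ ($U{\left(a,N \right)} = \left(- \frac{1}{4}\right) 5 = - \frac{5}{4}$)
$T{\left(u,x \right)} = 12 - 8 x$ ($T{\left(u,x \right)} = - 4 \left(\left(x - 3\right) + x\right) = - 4 \left(\left(-3 + x\right) + x\right) = - 4 \left(-3 + 2 x\right) = 12 - 8 x$)
$Y = 116$ ($Y = 29 \left(12 - 8\right) = 29 \cdot 4 = 116$)
$P{\left(p \right)} = -850$ ($P{\left(p \right)} = 95 - 945 = -850$)
$I = - \frac{26521}{64}$ ($I = \frac{3}{4} - \frac{\left(\left(360 - 318\right) - \frac{5}{4}\right)^{2}}{4} = \frac{3}{4} - \frac{\left(42 - \frac{5}{4}\right)^{2}}{4} = \frac{3}{4} - \frac{\left(\frac{163}{4}\right)^{2}}{4} = \frac{3}{4} - \frac{26569}{64} = - \frac{26521}{64} \approx -414.39$)
$I + P{\left(Y \right)} = - \frac{26521}{64} - 850 = - \frac{80921}{64}$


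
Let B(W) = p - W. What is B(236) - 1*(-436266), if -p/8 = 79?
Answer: 435398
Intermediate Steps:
p = -632 (p = -8*79 = -632)
B(W) = -632 - W
B(236) - 1*(-436266) = (-632 - 1*236) - 1*(-436266) = (-632 - 236) + 436266 = -868 + 436266 = 435398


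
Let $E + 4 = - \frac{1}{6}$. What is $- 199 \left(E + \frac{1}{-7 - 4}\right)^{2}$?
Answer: $- \frac{15713239}{4356} \approx -3607.3$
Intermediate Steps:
$E = - \frac{25}{6}$ ($E = -4 - \frac{1}{6} = - \frac{25}{6} \approx -4.1667$)
$- 199 \left(E + \frac{1}{-7 - 4}\right)^{2} = - 199 \left(- \frac{25}{6} + \frac{1}{-7 - 4}\right)^{2} = - 199 \left(- \frac{25}{6} + \frac{1}{-11}\right)^{2} = - 199 \left(- \frac{25}{6} - \frac{1}{11}\right)^{2} = - 199 \left(- \frac{281}{66}\right)^{2} = \left(-199\right) \frac{78961}{4356} = - \frac{15713239}{4356}$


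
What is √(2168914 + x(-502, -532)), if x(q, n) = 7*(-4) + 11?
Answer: √2168897 ≈ 1472.7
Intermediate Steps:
x(q, n) = -17 (x(q, n) = -28 + 11 = -17)
√(2168914 + x(-502, -532)) = √(2168914 - 17) = √2168897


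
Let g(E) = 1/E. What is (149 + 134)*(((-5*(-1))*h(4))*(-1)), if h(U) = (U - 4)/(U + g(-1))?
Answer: 0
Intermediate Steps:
h(U) = (-4 + U)/(-1 + U) (h(U) = (U - 4)/(U + 1/(-1)) = (-4 + U)/(U - 1) = (-4 + U)/(-1 + U))
(149 + 134)*(((-5*(-1))*h(4))*(-1)) = (149 + 134)*(((-5*(-1))*((-4 + 4)/(-1 + 4)))*(-1)) = 283*((5*(0/3))*(-1)) = 283*((5*((1/3)*0))*(-1)) = 283*((5*0)*(-1)) = 283*(0*(-1)) = 283*0 = 0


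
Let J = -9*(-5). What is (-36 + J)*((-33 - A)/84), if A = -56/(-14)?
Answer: -111/28 ≈ -3.9643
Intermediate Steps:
A = 4 (A = -56*(-1/14) = 4)
J = 45
(-36 + J)*((-33 - A)/84) = (-36 + 45)*((-33 - 1*4)/84) = 9*((-33 - 4)*(1/84)) = 9*(-37*1/84) = 9*(-37/84) = -111/28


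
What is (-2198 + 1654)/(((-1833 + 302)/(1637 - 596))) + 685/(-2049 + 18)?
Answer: 1149114689/3109461 ≈ 369.55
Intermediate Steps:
(-2198 + 1654)/(((-1833 + 302)/(1637 - 596))) + 685/(-2049 + 18) = -544/((-1531/1041)) + 685/(-2031) = -544/((-1531*1/1041)) + 685*(-1/2031) = -544/(-1531/1041) - 685/2031 = -544*(-1041/1531) - 685/2031 = 566304/1531 - 685/2031 = 1149114689/3109461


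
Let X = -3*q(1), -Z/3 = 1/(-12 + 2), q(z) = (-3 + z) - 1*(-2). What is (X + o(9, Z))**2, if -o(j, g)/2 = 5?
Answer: 100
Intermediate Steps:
q(z) = -1 + z (q(z) = (-3 + z) + 2 = -1 + z)
Z = 3/10 (Z = -3/(-12 + 2) = -3/(-10) = -3*(-1/10) = 3/10 ≈ 0.30000)
X = 0 (X = -3*(-1 + 1) = -3*0 = 0)
o(j, g) = -10 (o(j, g) = -2*5 = -10)
(X + o(9, Z))**2 = (0 - 10)**2 = (-10)**2 = 100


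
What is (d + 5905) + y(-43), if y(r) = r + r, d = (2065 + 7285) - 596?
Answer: 14573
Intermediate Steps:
d = 8754 (d = 9350 - 596 = 8754)
y(r) = 2*r
(d + 5905) + y(-43) = (8754 + 5905) + 2*(-43) = 14659 - 86 = 14573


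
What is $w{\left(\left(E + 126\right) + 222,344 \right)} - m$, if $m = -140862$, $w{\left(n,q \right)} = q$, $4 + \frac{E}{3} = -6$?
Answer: $141206$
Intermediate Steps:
$E = -30$ ($E = -12 + 3 \left(-6\right) = -12 - 18 = -30$)
$w{\left(\left(E + 126\right) + 222,344 \right)} - m = 344 - -140862 = 344 + 140862 = 141206$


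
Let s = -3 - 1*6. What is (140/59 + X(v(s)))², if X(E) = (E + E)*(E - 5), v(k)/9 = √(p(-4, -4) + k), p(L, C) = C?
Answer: 15037735696/3481 + 22340520*I*√13/59 ≈ 4.3199e+6 + 1.3653e+6*I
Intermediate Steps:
s = -9 (s = -3 - 6 = -9)
v(k) = 9*√(-4 + k)
X(E) = 2*E*(-5 + E) (X(E) = (2*E)*(-5 + E) = 2*E*(-5 + E))
(140/59 + X(v(s)))² = (140/59 + 2*(9*√(-4 - 9))*(-5 + 9*√(-4 - 9)))² = (140*(1/59) + 2*(9*√(-13))*(-5 + 9*√(-13)))² = (140/59 + 2*(9*(I*√13))*(-5 + 9*(I*√13)))² = (140/59 + 2*(9*I*√13)*(-5 + 9*I*√13))² = (140/59 + 18*I*√13*(-5 + 9*I*√13))²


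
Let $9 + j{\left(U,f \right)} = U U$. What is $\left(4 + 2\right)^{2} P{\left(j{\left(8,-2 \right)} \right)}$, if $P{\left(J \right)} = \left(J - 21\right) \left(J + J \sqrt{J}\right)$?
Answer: $67320 + 67320 \sqrt{55} \approx 5.6658 \cdot 10^{5}$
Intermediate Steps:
$j{\left(U,f \right)} = -9 + U^{2}$ ($j{\left(U,f \right)} = -9 + U U = -9 + U^{2}$)
$P{\left(J \right)} = \left(-21 + J\right) \left(J + J^{\frac{3}{2}}\right)$
$\left(4 + 2\right)^{2} P{\left(j{\left(8,-2 \right)} \right)} = \left(4 + 2\right)^{2} \left(\left(-9 + 8^{2}\right)^{2} + \left(-9 + 8^{2}\right)^{\frac{5}{2}} - 21 \left(-9 + 8^{2}\right) - 21 \left(-9 + 8^{2}\right)^{\frac{3}{2}}\right) = 6^{2} \left(\left(-9 + 64\right)^{2} + \left(-9 + 64\right)^{\frac{5}{2}} - 21 \left(-9 + 64\right) - 21 \left(-9 + 64\right)^{\frac{3}{2}}\right) = 36 \left(55^{2} + 55^{\frac{5}{2}} - 1155 - 21 \cdot 55^{\frac{3}{2}}\right) = 36 \left(3025 + 3025 \sqrt{55} - 1155 - 21 \cdot 55 \sqrt{55}\right) = 36 \left(3025 + 3025 \sqrt{55} - 1155 - 1155 \sqrt{55}\right) = 36 \left(1870 + 1870 \sqrt{55}\right) = 67320 + 67320 \sqrt{55}$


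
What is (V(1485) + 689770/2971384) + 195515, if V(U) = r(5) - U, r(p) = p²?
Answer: 288306305945/1485692 ≈ 1.9406e+5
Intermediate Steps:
V(U) = 25 - U (V(U) = 5² - U = 25 - U)
(V(1485) + 689770/2971384) + 195515 = ((25 - 1*1485) + 689770/2971384) + 195515 = ((25 - 1485) + 689770*(1/2971384)) + 195515 = (-1460 + 344885/1485692) + 195515 = -2168765435/1485692 + 195515 = 288306305945/1485692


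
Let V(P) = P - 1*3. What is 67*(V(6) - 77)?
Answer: -4958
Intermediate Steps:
V(P) = -3 + P (V(P) = P - 3 = -3 + P)
67*(V(6) - 77) = 67*((-3 + 6) - 77) = 67*(3 - 77) = 67*(-74) = -4958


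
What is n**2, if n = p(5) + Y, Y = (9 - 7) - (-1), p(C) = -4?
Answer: 1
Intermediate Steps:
Y = 3 (Y = 2 - 1*(-1) = 2 + 1 = 3)
n = -1 (n = -4 + 3 = -1)
n**2 = (-1)**2 = 1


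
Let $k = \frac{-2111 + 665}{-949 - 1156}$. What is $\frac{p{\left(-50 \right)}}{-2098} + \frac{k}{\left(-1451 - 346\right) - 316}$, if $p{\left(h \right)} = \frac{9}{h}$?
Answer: $- \frac{22330923}{93316207700} \approx -0.0002393$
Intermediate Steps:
$k = \frac{1446}{2105}$ ($k = - \frac{1446}{-2105} = \left(-1446\right) \left(- \frac{1}{2105}\right) = \frac{1446}{2105} \approx 0.68694$)
$\frac{p{\left(-50 \right)}}{-2098} + \frac{k}{\left(-1451 - 346\right) - 316} = \frac{9 \frac{1}{-50}}{-2098} + \frac{1446}{2105 \left(\left(-1451 - 346\right) - 316\right)} = 9 \left(- \frac{1}{50}\right) \left(- \frac{1}{2098}\right) + \frac{1446}{2105 \left(-1797 - 316\right)} = \left(- \frac{9}{50}\right) \left(- \frac{1}{2098}\right) + \frac{1446}{2105 \left(-2113\right)} = \frac{9}{104900} + \frac{1446}{2105} \left(- \frac{1}{2113}\right) = \frac{9}{104900} - \frac{1446}{4447865} = - \frac{22330923}{93316207700}$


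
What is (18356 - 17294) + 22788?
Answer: 23850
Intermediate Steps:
(18356 - 17294) + 22788 = 1062 + 22788 = 23850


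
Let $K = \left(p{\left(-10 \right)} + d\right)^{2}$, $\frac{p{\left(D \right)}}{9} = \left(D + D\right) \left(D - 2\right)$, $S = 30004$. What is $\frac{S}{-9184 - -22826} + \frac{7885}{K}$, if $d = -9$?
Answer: $\frac{69465052187}{31559409621} \approx 2.2011$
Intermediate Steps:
$p{\left(D \right)} = 18 D \left(-2 + D\right)$ ($p{\left(D \right)} = 9 \left(D + D\right) \left(D - 2\right) = 9 \cdot 2 D \left(-2 + D\right) = 18 D \left(-2 + D\right)$)
$K = 4626801$ ($K = \left(18 \left(-10\right) \left(-2 - 10\right) - 9\right)^{2} = \left(18 \left(-10\right) \left(-12\right) - 9\right)^{2} = \left(2160 - 9\right)^{2} = 2151^{2} = 4626801$)
$\frac{S}{-9184 - -22826} + \frac{7885}{K} = \frac{30004}{-9184 - -22826} + \frac{7885}{4626801} = \frac{30004}{-9184 + 22826} + 7885 \cdot \frac{1}{4626801} = \frac{30004}{13642} + \frac{7885}{4626801} = 30004 \cdot \frac{1}{13642} + \frac{7885}{4626801} = \frac{15002}{6821} + \frac{7885}{4626801} = \frac{69465052187}{31559409621}$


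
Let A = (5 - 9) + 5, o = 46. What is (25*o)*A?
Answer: 1150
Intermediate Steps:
A = 1 (A = -4 + 5 = 1)
(25*o)*A = (25*46)*1 = 1150*1 = 1150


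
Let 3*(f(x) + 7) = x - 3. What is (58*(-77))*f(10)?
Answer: 62524/3 ≈ 20841.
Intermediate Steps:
f(x) = -8 + x/3 (f(x) = -7 + (x - 3)/3 = -7 + (-3 + x)/3 = -7 + (-1 + x/3) = -8 + x/3)
(58*(-77))*f(10) = (58*(-77))*(-8 + (⅓)*10) = -4466*(-8 + 10/3) = -4466*(-14/3) = 62524/3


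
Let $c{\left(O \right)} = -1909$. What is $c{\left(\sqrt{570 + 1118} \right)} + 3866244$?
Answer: $3864335$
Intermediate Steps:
$c{\left(\sqrt{570 + 1118} \right)} + 3866244 = -1909 + 3866244 = 3864335$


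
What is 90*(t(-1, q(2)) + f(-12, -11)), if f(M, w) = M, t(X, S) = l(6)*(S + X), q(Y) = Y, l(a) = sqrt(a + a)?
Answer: -1080 + 180*sqrt(3) ≈ -768.23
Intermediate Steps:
l(a) = sqrt(2)*sqrt(a) (l(a) = sqrt(2*a) = sqrt(2)*sqrt(a))
t(X, S) = 2*sqrt(3)*(S + X) (t(X, S) = (sqrt(2)*sqrt(6))*(S + X) = (2*sqrt(3))*(S + X) = 2*sqrt(3)*(S + X))
90*(t(-1, q(2)) + f(-12, -11)) = 90*(2*sqrt(3)*(2 - 1) - 12) = 90*(2*sqrt(3)*1 - 12) = 90*(2*sqrt(3) - 12) = 90*(-12 + 2*sqrt(3)) = -1080 + 180*sqrt(3)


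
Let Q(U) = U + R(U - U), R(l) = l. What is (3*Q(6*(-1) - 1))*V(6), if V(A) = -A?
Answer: 126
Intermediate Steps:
Q(U) = U (Q(U) = U + (U - U) = U + 0 = U)
(3*Q(6*(-1) - 1))*V(6) = (3*(6*(-1) - 1))*(-1*6) = (3*(-6 - 1))*(-6) = (3*(-7))*(-6) = -21*(-6) = 126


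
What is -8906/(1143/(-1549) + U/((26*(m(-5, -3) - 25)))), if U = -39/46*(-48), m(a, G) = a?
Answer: 1586470310/140739 ≈ 11272.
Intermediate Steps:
U = 936/23 (U = -39*1/46*(-48) = -39/46*(-48) = 936/23 ≈ 40.696)
-8906/(1143/(-1549) + U/((26*(m(-5, -3) - 25)))) = -8906/(1143/(-1549) + 936/(23*((26*(-5 - 25))))) = -8906/(1143*(-1/1549) + 936/(23*((26*(-30))))) = -8906/(-1143/1549 + (936/23)/(-780)) = -8906/(-1143/1549 + (936/23)*(-1/780)) = -8906/(-1143/1549 - 6/115) = -8906/(-140739/178135) = -8906*(-178135/140739) = 1586470310/140739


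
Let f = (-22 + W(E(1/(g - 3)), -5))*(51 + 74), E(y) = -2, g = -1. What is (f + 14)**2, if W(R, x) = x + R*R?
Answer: 8185321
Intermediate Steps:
W(R, x) = x + R**2
f = -2875 (f = (-22 + (-5 + (-2)**2))*(51 + 74) = (-22 + (-5 + 4))*125 = (-22 - 1)*125 = -23*125 = -2875)
(f + 14)**2 = (-2875 + 14)**2 = (-2861)**2 = 8185321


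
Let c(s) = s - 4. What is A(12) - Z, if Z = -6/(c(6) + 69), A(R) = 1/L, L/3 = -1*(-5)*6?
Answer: 611/6390 ≈ 0.095618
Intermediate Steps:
c(s) = -4 + s
L = 90 (L = 3*(-1*(-5)*6) = 3*(5*6) = 3*30 = 90)
A(R) = 1/90
Z = -6/71 (Z = -6/((-4 + 6) + 69) = -6/(2 + 69) = -6/71 ≈ -0.084507)
A(12) - Z = 1/90 - 1*(-6/71) = 1/90 + 6/71 = 611/6390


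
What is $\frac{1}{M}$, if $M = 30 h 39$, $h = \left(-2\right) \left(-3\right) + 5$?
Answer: $\frac{1}{12870} \approx 7.77 \cdot 10^{-5}$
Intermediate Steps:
$h = 11$ ($h = 6 + 5 = 11$)
$M = 12870$ ($M = 30 \cdot 11 \cdot 39 = 330 \cdot 39 = 12870$)
$\frac{1}{M} = \frac{1}{12870}$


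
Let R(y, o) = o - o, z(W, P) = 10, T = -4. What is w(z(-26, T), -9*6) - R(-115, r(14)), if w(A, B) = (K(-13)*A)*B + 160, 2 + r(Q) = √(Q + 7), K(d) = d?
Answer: 7180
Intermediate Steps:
r(Q) = -2 + √(7 + Q) (r(Q) = -2 + √(Q + 7) = -2 + √(7 + Q))
R(y, o) = 0
w(A, B) = 160 - 13*A*B (w(A, B) = (-13*A)*B + 160 = -13*A*B + 160 = 160 - 13*A*B)
w(z(-26, T), -9*6) - R(-115, r(14)) = (160 - 13*10*(-9*6)) - 1*0 = (160 - 13*10*(-54)) + 0 = (160 + 7020) + 0 = 7180 + 0 = 7180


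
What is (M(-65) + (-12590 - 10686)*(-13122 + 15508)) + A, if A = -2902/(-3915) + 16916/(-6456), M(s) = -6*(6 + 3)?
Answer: -116975057376869/2106270 ≈ -5.5537e+7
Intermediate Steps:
M(s) = -54 (M(s) = -6*9 = -54)
A = -3957569/2106270 (A = -2902*(-1/3915) + 16916*(-1/6456) = 2902/3915 - 4229/1614 = -3957569/2106270 ≈ -1.8789)
(M(-65) + (-12590 - 10686)*(-13122 + 15508)) + A = (-54 + (-12590 - 10686)*(-13122 + 15508)) - 3957569/2106270 = (-54 - 23276*2386) - 3957569/2106270 = (-54 - 55536536) - 3957569/2106270 = -55536590 - 3957569/2106270 = -116975057376869/2106270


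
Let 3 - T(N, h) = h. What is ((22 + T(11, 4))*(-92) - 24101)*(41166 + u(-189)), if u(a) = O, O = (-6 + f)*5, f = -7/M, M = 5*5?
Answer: -5354285209/5 ≈ -1.0709e+9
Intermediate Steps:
M = 25
T(N, h) = 3 - h
f = -7/25 ≈ -0.28000
O = -157/5 (O = (-6 - 7/25)*5 = -157/25*5 = -157/5 ≈ -31.400)
u(a) = -157/5
((22 + T(11, 4))*(-92) - 24101)*(41166 + u(-189)) = ((22 + (3 - 1*4))*(-92) - 24101)*(41166 - 157/5) = ((22 + (3 - 4))*(-92) - 24101)*(205673/5) = ((22 - 1)*(-92) - 24101)*(205673/5) = (21*(-92) - 24101)*(205673/5) = (-1932 - 24101)*(205673/5) = -26033*205673/5 = -5354285209/5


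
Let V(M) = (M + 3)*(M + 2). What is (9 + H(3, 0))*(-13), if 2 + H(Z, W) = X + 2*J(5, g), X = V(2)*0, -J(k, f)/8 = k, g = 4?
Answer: 949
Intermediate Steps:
V(M) = (2 + M)*(3 + M) (V(M) = (3 + M)*(2 + M) = (2 + M)*(3 + M))
J(k, f) = -8*k
X = 0 (X = (6 + 2**2 + 5*2)*0 = (6 + 4 + 10)*0 = 20*0 = 0)
H(Z, W) = -82 (H(Z, W) = -2 + (0 + 2*(-8*5)) = -2 + (0 + 2*(-40)) = -2 + (0 - 80) = -2 - 80 = -82)
(9 + H(3, 0))*(-13) = (9 - 82)*(-13) = -73*(-13) = 949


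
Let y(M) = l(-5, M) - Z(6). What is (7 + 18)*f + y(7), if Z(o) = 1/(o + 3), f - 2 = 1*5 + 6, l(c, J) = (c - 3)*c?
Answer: 3284/9 ≈ 364.89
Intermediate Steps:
l(c, J) = c*(-3 + c) (l(c, J) = (-3 + c)*c = c*(-3 + c))
f = 13 (f = 2 + (1*5 + 6) = 2 + (5 + 6) = 2 + 11 = 13)
Z(o) = 1/(3 + o)
y(M) = 359/9 (y(M) = -5*(-3 - 5) - 1/(3 + 6) = -5*(-8) - 1/9 = 40 - 1*⅑ = 40 - ⅑ = 359/9)
(7 + 18)*f + y(7) = (7 + 18)*13 + 359/9 = 25*13 + 359/9 = 325 + 359/9 = 3284/9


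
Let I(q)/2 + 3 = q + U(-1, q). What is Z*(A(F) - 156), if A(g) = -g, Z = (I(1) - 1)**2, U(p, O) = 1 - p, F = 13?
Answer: -169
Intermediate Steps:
I(q) = -2 + 2*q (I(q) = -6 + 2*(q + (1 - 1*(-1))) = -6 + 2*(q + (1 + 1)) = -6 + 2*(q + 2) = -6 + 2*(2 + q) = -6 + (4 + 2*q) = -2 + 2*q)
Z = 1 (Z = ((-2 + 2*1) - 1)**2 = ((-2 + 2) - 1)**2 = (0 - 1)**2 = (-1)**2 = 1)
Z*(A(F) - 156) = 1*(-1*13 - 156) = 1*(-13 - 156) = 1*(-169) = -169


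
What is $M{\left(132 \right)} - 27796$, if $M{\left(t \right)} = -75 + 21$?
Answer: $-27850$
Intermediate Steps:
$M{\left(t \right)} = -54$
$M{\left(132 \right)} - 27796 = -54 - 27796 = -27850$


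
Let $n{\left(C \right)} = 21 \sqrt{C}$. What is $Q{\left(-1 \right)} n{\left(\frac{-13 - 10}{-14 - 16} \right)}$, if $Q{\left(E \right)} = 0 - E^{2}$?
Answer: $- \frac{7 \sqrt{690}}{10} \approx -18.387$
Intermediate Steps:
$Q{\left(E \right)} = - E^{2}$
$Q{\left(-1 \right)} n{\left(\frac{-13 - 10}{-14 - 16} \right)} = - \left(-1\right)^{2} \cdot 21 \sqrt{\frac{-13 - 10}{-14 - 16}} = \left(-1\right) 1 \cdot 21 \sqrt{- \frac{23}{-30}} = - 21 \sqrt{\left(-23\right) \left(- \frac{1}{30}\right)} = - 21 \sqrt{\frac{23}{30}} = - 21 \frac{\sqrt{690}}{30} = - \frac{7 \sqrt{690}}{10}$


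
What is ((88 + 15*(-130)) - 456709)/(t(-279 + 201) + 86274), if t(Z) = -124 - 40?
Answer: -458571/86110 ≈ -5.3254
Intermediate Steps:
t(Z) = -164
((88 + 15*(-130)) - 456709)/(t(-279 + 201) + 86274) = ((88 + 15*(-130)) - 456709)/(-164 + 86274) = ((88 - 1950) - 456709)/86110 = (-1862 - 456709)*(1/86110) = -458571*1/86110 = -458571/86110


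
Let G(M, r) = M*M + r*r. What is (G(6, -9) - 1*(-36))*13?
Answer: 1989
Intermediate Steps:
G(M, r) = M² + r²
(G(6, -9) - 1*(-36))*13 = ((6² + (-9)²) - 1*(-36))*13 = ((36 + 81) + 36)*13 = (117 + 36)*13 = 153*13 = 1989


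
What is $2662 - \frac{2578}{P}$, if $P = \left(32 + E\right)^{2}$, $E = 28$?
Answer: $\frac{4790311}{1800} \approx 2661.3$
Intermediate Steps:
$P = 3600$ ($P = \left(32 + 28\right)^{2} = 60^{2} = 3600$)
$2662 - \frac{2578}{P} = 2662 - \frac{2578}{3600} = 2662 - 2578 \cdot \frac{1}{3600} = 2662 - \frac{1289}{1800} = \frac{4790311}{1800}$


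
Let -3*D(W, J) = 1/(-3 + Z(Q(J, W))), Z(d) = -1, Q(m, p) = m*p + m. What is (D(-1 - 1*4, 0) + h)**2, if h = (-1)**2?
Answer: 169/144 ≈ 1.1736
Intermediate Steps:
Q(m, p) = m + m*p
D(W, J) = 1/12 (D(W, J) = -1/(3*(-3 - 1)) = -1/3/(-4) = -1/3*(-1/4) = 1/12)
h = 1
(D(-1 - 1*4, 0) + h)**2 = (1/12 + 1)**2 = (13/12)**2 = 169/144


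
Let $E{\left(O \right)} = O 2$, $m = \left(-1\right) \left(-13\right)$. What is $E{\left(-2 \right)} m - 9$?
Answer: $-61$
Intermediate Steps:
$m = 13$
$E{\left(O \right)} = 2 O$
$E{\left(-2 \right)} m - 9 = 2 \left(-2\right) 13 - 9 = \left(-4\right) 13 - 9 = -52 - 9 = -61$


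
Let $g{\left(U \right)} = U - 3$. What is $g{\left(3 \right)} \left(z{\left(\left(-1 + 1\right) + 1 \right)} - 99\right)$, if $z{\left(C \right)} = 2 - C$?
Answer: $0$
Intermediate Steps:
$g{\left(U \right)} = -3 + U$
$g{\left(3 \right)} \left(z{\left(\left(-1 + 1\right) + 1 \right)} - 99\right) = \left(-3 + 3\right) \left(\left(2 - \left(\left(-1 + 1\right) + 1\right)\right) - 99\right) = 0 \left(\left(2 - \left(0 + 1\right)\right) - 99\right) = 0 \left(\left(2 - 1\right) - 99\right) = 0 \left(1 - 99\right) = 0 \left(-98\right) = 0$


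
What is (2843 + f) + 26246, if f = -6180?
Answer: 22909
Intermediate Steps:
(2843 + f) + 26246 = (2843 - 6180) + 26246 = -3337 + 26246 = 22909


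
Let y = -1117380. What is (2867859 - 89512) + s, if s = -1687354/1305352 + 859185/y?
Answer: 16885092896818217/6077392574 ≈ 2.7783e+6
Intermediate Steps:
s = -12528976961/6077392574 (s = -1687354/1305352 + 859185/(-1117380) = -1687354*1/1305352 + 859185*(-1/1117380) = -843677/652676 - 57279/74492 = -12528976961/6077392574 ≈ -2.0616)
(2867859 - 89512) + s = (2867859 - 89512) - 12528976961/6077392574 = 2778347 - 12528976961/6077392574 = 16885092896818217/6077392574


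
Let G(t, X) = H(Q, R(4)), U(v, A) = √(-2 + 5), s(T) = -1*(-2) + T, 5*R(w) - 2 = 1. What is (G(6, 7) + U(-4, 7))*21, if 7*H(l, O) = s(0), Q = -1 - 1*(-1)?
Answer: 6 + 21*√3 ≈ 42.373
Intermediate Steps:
R(w) = ⅗ (R(w) = ⅖ + (⅕)*1 = ⅖ + ⅕ = ⅗)
Q = 0 (Q = -1 + 1 = 0)
s(T) = 2 + T
U(v, A) = √3
H(l, O) = 2/7 (H(l, O) = (2 + 0)/7 = (⅐)*2 = 2/7)
G(t, X) = 2/7
(G(6, 7) + U(-4, 7))*21 = (2/7 + √3)*21 = 6 + 21*√3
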